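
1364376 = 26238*52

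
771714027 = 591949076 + 179764951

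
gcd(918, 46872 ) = 54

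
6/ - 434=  -3/217 = - 0.01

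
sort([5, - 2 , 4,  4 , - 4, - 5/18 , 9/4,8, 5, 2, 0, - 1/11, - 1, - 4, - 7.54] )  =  [ - 7.54, - 4, - 4, - 2, - 1, - 5/18, - 1/11, 0,2,9/4,4, 4, 5, 5,  8 ]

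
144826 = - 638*( - 227 ) 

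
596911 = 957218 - 360307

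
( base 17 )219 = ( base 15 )2a4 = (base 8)1134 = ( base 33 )ia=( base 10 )604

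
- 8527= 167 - 8694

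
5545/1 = 5545= 5545.00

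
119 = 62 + 57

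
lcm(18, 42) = 126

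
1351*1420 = 1918420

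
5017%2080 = 857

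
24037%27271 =24037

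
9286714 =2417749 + 6868965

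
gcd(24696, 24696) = 24696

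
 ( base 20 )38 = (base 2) 1000100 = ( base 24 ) 2K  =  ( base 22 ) 32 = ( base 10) 68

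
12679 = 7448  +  5231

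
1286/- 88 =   -  643/44 = - 14.61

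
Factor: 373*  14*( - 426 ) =- 2^2*3^1 *7^1  *  71^1*373^1 = -2224572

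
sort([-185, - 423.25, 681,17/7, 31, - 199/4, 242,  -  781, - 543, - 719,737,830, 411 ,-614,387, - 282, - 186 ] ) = [ - 781, - 719, - 614, - 543, - 423.25, -282,  -  186,-185, - 199/4,17/7,31,242,387, 411,681,737,830 ]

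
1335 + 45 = 1380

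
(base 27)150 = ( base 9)1160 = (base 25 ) 19E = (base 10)864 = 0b1101100000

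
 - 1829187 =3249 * ( - 563 ) 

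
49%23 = 3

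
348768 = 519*672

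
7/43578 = 7/43578 = 0.00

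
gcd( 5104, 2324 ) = 4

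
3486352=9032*386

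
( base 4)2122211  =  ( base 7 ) 40562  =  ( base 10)9893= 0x26A5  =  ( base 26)EGD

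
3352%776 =248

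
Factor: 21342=2^1 * 3^1*3557^1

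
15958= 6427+9531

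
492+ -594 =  - 102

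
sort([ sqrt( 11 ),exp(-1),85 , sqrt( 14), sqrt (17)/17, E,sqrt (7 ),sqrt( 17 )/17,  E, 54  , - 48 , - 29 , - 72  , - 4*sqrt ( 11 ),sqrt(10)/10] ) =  [ - 72, - 48,-29, - 4*sqrt(11) , sqrt (17 ) /17,sqrt (17 ) /17, sqrt( 10)/10, exp( -1), sqrt(7 ), E , E , sqrt( 11),sqrt(14 ), 54,85] 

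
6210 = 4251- - 1959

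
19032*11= 209352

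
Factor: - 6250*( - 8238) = 2^2*3^1*5^5*1373^1 = 51487500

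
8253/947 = 8 + 677/947 =8.71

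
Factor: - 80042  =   - 2^1*31^1*1291^1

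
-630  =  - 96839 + 96209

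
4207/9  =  467 + 4/9= 467.44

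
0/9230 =0=0.00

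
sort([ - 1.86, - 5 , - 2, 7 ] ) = [  -  5,- 2, - 1.86, 7 ]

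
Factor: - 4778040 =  - 2^3*3^1*5^1 *29^1*1373^1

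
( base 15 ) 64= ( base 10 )94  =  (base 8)136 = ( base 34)2Q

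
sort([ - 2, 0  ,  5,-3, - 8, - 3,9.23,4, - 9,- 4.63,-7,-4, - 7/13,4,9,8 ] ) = [ - 9, - 8 , - 7,  -  4.63  , - 4, - 3, - 3, - 2, - 7/13,0,4, 4, 5,8, 9,9.23 ]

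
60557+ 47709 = 108266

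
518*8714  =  4513852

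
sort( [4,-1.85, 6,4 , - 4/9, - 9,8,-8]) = [ - 9, - 8, - 1.85, - 4/9 , 4,  4,  6,8]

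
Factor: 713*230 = 163990 = 2^1*5^1*23^2*31^1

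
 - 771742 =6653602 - 7425344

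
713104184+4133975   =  717238159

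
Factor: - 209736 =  - 2^3*3^3 * 971^1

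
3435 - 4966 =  - 1531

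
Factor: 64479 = 3^1*21493^1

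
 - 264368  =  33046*(-8)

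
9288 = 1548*6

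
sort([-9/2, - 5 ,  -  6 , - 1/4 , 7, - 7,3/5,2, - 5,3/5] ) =[-7, - 6,-5, - 5, - 9/2, - 1/4, 3/5, 3/5,2,7 ] 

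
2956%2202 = 754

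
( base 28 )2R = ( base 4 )1103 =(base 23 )3e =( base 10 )83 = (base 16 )53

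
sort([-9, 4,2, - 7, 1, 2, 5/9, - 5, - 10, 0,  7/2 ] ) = [ - 10, - 9, - 7, - 5,0, 5/9, 1,2,2, 7/2 , 4 ] 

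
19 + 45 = 64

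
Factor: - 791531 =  - 13^1 *60887^1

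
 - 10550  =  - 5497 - 5053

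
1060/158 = 6 + 56/79=6.71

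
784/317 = 784/317  =  2.47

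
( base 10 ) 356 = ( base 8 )544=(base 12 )258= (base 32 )b4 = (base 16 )164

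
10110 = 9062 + 1048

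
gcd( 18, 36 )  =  18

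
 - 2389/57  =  -42  +  5/57 = - 41.91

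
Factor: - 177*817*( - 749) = 108312141=   3^1*7^1*19^1 * 43^1*  59^1*107^1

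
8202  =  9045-843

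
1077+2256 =3333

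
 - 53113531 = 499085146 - 552198677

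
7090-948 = 6142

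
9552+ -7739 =1813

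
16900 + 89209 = 106109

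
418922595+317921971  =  736844566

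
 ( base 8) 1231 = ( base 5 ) 10130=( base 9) 818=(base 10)665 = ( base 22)185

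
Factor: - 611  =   - 13^1*47^1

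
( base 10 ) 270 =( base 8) 416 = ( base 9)330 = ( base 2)100001110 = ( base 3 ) 101000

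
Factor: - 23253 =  - 3^1*23^1*337^1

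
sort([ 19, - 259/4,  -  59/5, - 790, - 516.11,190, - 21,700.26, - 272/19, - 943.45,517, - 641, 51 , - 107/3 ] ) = [ - 943.45, - 790, - 641, - 516.11, - 259/4, - 107/3,- 21, - 272/19, - 59/5, 19, 51, 190, 517, 700.26 ]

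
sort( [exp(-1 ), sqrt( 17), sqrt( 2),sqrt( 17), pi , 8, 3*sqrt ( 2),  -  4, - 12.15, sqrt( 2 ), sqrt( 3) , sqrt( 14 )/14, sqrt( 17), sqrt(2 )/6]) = [ - 12.15, - 4,sqrt( 2)/6, sqrt( 14)/14,exp(- 1 ), sqrt(2 ), sqrt( 2), sqrt(3 ), pi, sqrt( 17 ), sqrt(17),sqrt( 17 ) , 3 * sqrt( 2),8 ] 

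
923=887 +36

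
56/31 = 56/31 = 1.81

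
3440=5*688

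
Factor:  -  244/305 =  - 4/5 = - 2^2*5^( - 1 ) 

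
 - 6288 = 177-6465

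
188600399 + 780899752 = 969500151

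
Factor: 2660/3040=7/8 = 2^(  -  3)*7^1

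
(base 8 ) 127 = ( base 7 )153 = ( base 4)1113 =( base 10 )87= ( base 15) 5C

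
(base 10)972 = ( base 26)1ba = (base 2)1111001100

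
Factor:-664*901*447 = -2^3*3^1*17^1 * 53^1*83^1*149^1 = -267424008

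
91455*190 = 17376450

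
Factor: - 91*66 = -2^1*3^1*7^1*11^1*13^1 = -  6006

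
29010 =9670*3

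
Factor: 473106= 2^1*3^1*29^1*2719^1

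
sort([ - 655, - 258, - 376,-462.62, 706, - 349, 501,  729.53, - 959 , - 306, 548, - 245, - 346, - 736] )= [ -959, - 736 , - 655, - 462.62,  -  376, - 349, - 346, - 306, - 258,-245 , 501,548,  706, 729.53 ] 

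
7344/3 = 2448 = 2448.00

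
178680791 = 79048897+99631894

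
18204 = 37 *492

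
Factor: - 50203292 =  - 2^2 * 29^1*271^1*1597^1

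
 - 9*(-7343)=66087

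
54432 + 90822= 145254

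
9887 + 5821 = 15708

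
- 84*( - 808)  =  67872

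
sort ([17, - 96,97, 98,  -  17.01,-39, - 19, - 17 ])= [ - 96, - 39, - 19 , - 17.01, - 17,17,97, 98]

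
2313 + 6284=8597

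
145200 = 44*3300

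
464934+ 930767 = 1395701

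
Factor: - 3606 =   -  2^1*3^1*601^1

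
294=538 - 244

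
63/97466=63/97466  =  0.00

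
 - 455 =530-985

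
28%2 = 0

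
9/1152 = 1/128= 0.01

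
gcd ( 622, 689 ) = 1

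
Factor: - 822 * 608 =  - 499776 =-2^6*3^1*19^1*137^1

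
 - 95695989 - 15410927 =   -  111106916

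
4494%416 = 334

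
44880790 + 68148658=113029448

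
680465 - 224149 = 456316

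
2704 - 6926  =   - 4222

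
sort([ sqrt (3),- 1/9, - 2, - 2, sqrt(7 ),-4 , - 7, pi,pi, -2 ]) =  [ - 7, - 4,  -  2, - 2,-2 , - 1/9, sqrt(3 ), sqrt( 7), pi , pi ]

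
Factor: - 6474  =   - 2^1*3^1*13^1*83^1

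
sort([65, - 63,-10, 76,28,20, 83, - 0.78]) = [  -  63, - 10,- 0.78, 20, 28,65,76,83]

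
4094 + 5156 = 9250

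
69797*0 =0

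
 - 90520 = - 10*9052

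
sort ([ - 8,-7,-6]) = [ - 8,-7, - 6]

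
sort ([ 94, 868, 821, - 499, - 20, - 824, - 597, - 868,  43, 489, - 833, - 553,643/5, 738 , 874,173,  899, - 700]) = [  -  868, - 833, - 824, - 700,-597, - 553, - 499, - 20,43, 94,643/5,173, 489, 738,821, 868,874,899]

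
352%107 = 31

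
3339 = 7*477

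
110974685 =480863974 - 369889289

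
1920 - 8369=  - 6449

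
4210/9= 467 + 7/9 = 467.78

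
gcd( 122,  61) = 61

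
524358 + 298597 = 822955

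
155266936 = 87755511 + 67511425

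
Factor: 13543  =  29^1*467^1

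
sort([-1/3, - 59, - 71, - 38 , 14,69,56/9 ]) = [ - 71,  -  59, - 38,  -  1/3,56/9,14, 69 ] 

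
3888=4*972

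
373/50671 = 373/50671= 0.01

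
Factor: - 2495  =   - 5^1*499^1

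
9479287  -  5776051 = 3703236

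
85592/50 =1711 + 21/25 = 1711.84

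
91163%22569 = 887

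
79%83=79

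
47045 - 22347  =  24698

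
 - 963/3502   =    -  1 + 2539/3502 = -0.27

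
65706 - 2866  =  62840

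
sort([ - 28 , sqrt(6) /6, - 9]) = [  -  28 , - 9,sqrt(6)/6 ] 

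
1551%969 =582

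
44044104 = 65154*676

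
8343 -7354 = 989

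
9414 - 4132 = 5282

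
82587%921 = 618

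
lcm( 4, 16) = 16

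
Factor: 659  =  659^1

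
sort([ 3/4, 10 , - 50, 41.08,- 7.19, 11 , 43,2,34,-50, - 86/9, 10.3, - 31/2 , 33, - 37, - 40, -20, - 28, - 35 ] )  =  [-50, - 50,  -  40,- 37,-35, - 28, - 20 , - 31/2 , - 86/9,  -  7.19, 3/4, 2, 10,10.3 , 11, 33, 34, 41.08, 43]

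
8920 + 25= 8945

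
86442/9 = 9604 + 2/3 = 9604.67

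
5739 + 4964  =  10703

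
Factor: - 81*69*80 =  - 2^4*3^5*5^1*23^1 =-  447120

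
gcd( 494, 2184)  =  26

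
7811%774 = 71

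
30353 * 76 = 2306828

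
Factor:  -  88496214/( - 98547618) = 13^(  -  2)*3359^1 * 4391^1 * 97187^ ( - 1) = 14749369/16424603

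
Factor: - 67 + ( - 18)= -5^1*17^1 = - 85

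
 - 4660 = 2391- 7051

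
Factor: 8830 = 2^1 * 5^1*883^1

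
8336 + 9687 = 18023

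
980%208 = 148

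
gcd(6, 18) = 6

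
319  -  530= -211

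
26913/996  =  27 + 7/332 = 27.02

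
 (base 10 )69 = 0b1000101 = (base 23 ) 30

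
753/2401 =753/2401 = 0.31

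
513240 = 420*1222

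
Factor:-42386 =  - 2^1*21193^1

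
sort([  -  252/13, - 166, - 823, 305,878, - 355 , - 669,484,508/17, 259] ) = [ - 823, - 669, - 355, - 166, - 252/13,508/17,259,305,484,878 ]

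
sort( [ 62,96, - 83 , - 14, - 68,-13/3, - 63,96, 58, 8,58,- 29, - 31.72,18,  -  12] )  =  [ - 83, - 68,  -  63 , - 31.72, - 29 , - 14, - 12, - 13/3, 8,18, 58,58,  62, 96,  96]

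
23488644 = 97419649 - 73931005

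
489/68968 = 489/68968 = 0.01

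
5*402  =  2010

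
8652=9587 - 935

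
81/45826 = 81/45826= 0.00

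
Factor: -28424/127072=-2^ ( - 2)*17^1*19^(-1 ) =- 17/76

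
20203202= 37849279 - 17646077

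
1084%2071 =1084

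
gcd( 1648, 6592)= 1648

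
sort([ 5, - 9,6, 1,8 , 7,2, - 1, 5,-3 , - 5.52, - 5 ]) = [  -  9, - 5.52, - 5, - 3 ,-1,  1,2, 5,5,6,  7,8] 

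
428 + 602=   1030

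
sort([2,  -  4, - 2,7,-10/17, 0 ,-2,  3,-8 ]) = [-8,-4, - 2,-2,-10/17, 0,2, 3,7 ] 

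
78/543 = 26/181 = 0.14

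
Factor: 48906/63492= 57/74 = 2^( - 1)*3^1 * 19^1 * 37^( - 1) 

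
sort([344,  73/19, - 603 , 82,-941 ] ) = [ - 941 , - 603,73/19,  82, 344]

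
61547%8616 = 1235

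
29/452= 29/452 = 0.06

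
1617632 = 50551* 32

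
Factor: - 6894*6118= - 2^2 * 3^2*7^1*19^1 * 23^1*383^1=- 42177492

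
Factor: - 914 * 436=-2^3*109^1*457^1=- 398504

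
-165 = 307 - 472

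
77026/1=77026 = 77026.00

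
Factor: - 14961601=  - 277^1 * 54013^1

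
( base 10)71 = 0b1000111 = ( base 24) 2n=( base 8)107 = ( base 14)51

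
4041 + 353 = 4394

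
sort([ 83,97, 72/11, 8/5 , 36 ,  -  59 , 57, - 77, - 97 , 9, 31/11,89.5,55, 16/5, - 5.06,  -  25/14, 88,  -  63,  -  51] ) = [-97 , - 77, -63,  -  59 , - 51, - 5.06,  -  25/14, 8/5,  31/11, 16/5 , 72/11, 9, 36, 55, 57,83, 88, 89.5,97]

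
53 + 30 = 83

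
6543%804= 111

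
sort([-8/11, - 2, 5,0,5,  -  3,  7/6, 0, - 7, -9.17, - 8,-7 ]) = [ - 9.17, - 8, - 7, - 7, - 3, - 2,- 8/11,  0, 0, 7/6,5 , 5] 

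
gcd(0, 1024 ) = 1024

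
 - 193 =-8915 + 8722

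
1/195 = 1/195 =0.01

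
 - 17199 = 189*( - 91)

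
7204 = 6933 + 271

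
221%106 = 9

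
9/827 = 9/827 = 0.01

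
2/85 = 2/85 = 0.02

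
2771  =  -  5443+8214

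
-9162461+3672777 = -5489684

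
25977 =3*8659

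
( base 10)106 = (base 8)152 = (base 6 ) 254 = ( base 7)211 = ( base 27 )3P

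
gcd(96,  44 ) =4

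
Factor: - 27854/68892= - 2^(-1) * 3^( - 1) * 19^1*733^1 * 5741^( - 1) = - 13927/34446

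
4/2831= 4/2831 = 0.00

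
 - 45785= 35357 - 81142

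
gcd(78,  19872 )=6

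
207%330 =207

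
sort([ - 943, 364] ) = [-943, 364]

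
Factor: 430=2^1*5^1*43^1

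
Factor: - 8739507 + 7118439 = -1621068 = - 2^2*3^1*135089^1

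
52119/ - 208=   -  52119/208 = - 250.57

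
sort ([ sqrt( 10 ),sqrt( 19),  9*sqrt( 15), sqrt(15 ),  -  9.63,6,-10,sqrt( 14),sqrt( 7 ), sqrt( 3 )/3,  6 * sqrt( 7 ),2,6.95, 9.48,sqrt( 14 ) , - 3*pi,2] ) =[ - 10, - 9.63, -3*pi,sqrt( 3) /3,2, 2,sqrt( 7 ),sqrt( 10 ),sqrt (14 ), sqrt( 14),sqrt( 15 ), sqrt( 19 ),6,6.95,9.48,6*sqrt( 7 ),9*sqrt(15 ) ] 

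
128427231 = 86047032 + 42380199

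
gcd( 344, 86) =86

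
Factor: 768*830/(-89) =  -  2^9*3^1 * 5^1 * 83^1 * 89^( - 1)=- 637440/89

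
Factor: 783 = 3^3*29^1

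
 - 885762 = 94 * ( - 9423) 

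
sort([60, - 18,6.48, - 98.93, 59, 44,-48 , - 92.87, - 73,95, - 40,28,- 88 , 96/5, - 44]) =[ - 98.93, - 92.87,-88, - 73, - 48, - 44, - 40, - 18, 6.48 , 96/5, 28,44,59,60,95]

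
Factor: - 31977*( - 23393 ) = 748037961 = 3^2 * 11^1 * 17^1*19^1* 149^1*157^1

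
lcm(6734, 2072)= 26936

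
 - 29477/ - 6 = 29477/6 = 4912.83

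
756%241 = 33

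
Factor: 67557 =3^1*7^1*3217^1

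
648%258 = 132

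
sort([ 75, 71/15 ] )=[71/15, 75]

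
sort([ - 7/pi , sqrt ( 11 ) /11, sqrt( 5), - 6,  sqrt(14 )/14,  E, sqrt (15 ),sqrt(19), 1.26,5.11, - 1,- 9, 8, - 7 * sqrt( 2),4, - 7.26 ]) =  [ - 7*sqrt( 2), - 9,- 7.26, - 6,  -  7/pi, - 1, sqrt(14 ) /14, sqrt( 11)/11, 1.26,sqrt(5), E, sqrt(15 ),4,sqrt(19),  5.11,8]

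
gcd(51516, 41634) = 162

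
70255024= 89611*784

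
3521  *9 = 31689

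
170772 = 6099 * 28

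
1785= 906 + 879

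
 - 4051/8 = -507+5/8 = -  506.38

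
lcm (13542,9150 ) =338550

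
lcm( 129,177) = 7611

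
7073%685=223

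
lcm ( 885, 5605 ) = 16815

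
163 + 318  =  481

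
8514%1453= 1249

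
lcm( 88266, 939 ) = 88266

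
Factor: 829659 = 3^1*276553^1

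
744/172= 186/43 = 4.33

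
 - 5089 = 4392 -9481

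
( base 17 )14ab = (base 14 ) 23c6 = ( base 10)6250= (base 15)1CBA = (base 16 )186A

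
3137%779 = 21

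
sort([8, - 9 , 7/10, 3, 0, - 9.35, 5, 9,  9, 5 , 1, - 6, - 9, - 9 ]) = [ - 9.35, - 9, - 9,-9,-6, 0, 7/10, 1, 3, 5, 5,8,  9, 9] 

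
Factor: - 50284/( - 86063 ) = 2^2*13^1 * 89^( - 1) = 52/89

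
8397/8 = 1049 + 5/8 = 1049.62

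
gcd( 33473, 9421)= 1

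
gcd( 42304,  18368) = 64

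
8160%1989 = 204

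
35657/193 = 35657/193= 184.75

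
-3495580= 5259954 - 8755534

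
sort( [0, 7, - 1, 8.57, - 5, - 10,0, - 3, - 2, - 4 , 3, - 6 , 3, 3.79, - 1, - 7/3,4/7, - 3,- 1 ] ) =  [  -  10, - 6,-5, - 4,-3, - 3, -7/3,-2, - 1, - 1,  -  1, 0, 0,4/7,  3, 3, 3.79, 7,8.57 ] 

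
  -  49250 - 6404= -55654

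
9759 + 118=9877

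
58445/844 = 58445/844   =  69.25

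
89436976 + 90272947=179709923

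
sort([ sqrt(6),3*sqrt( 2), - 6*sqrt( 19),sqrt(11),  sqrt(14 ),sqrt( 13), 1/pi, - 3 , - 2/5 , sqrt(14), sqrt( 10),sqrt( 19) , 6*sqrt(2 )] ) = [ - 6* sqrt( 19),-3, - 2/5, 1/pi,  sqrt(  6),  sqrt(10 ), sqrt(11),sqrt( 13) , sqrt(14 ) , sqrt(14),3*  sqrt( 2),sqrt(19),  6*sqrt ( 2)]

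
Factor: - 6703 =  - 6703^1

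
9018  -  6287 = 2731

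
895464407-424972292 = 470492115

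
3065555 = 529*5795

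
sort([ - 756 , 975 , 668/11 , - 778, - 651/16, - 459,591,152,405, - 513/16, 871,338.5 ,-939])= [ - 939,-778, - 756, - 459, - 651/16, - 513/16,668/11,152,  338.5,405,591, 871, 975]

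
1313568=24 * 54732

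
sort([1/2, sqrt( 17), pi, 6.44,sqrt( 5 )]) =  [ 1/2 , sqrt( 5 ) , pi, sqrt( 17),  6.44 ]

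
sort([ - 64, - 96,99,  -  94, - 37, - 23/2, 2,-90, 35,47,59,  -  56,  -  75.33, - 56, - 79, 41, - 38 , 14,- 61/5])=[-96 , - 94, - 90, - 79, -75.33 ,- 64 ,-56 , - 56,-38,-37, - 61/5, - 23/2,2,14,35, 41,47, 59, 99]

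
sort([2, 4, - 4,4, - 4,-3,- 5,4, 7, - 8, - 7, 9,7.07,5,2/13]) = [ - 8, - 7, - 5,-4, - 4, - 3,  2/13,  2, 4 , 4,  4,  5,7, 7.07  ,  9]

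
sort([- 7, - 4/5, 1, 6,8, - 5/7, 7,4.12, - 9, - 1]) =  [ - 9, - 7, - 1, - 4/5, - 5/7, 1, 4.12, 6, 7,8 ] 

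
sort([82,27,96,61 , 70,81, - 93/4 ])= [ - 93/4, 27,61, 70, 81, 82,96 ]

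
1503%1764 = 1503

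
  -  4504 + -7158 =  - 11662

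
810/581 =810/581 = 1.39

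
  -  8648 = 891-9539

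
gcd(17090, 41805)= 5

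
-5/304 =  -5/304=-0.02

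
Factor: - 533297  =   - 533297^1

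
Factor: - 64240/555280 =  - 73^1 * 631^( - 1)= -  73/631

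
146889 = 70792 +76097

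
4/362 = 2/181=0.01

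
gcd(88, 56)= 8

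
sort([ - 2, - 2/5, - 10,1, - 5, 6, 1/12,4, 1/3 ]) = [ -10, - 5,- 2, - 2/5, 1/12, 1/3,1,4,6]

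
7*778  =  5446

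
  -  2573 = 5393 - 7966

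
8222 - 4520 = 3702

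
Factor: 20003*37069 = 741491207 = 19^1*83^1 * 241^1*1951^1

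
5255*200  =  1051000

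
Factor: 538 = 2^1*269^1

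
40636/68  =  10159/17= 597.59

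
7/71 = 7/71=0.10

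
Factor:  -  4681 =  - 31^1*151^1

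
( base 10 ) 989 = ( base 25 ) 1ee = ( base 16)3DD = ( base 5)12424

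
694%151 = 90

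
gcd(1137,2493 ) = 3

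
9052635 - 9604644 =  - 552009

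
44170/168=262 + 11/12 = 262.92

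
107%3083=107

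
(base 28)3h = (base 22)4D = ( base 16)65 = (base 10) 101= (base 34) 2x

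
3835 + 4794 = 8629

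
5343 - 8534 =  - 3191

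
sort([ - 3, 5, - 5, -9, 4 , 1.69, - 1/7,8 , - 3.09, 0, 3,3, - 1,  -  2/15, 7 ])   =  [ - 9, - 5, - 3.09,-3, - 1, - 1/7, - 2/15, 0,1.69,3, 3, 4, 5,7, 8 ]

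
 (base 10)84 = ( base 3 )10010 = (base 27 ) 33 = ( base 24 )3c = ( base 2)1010100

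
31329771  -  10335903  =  20993868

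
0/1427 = 0  =  0.00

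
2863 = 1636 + 1227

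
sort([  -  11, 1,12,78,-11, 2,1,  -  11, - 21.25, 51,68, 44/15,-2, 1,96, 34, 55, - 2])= [  -  21.25, - 11, - 11, - 11,  -  2, - 2, 1,1, 1, 2, 44/15, 12, 34,51, 55,68, 78,  96 ] 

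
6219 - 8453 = -2234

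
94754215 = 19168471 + 75585744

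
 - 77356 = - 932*83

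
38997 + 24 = 39021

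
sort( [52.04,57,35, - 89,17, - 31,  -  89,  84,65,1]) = [ - 89, - 89 , - 31,1,17,35,52.04, 57, 65,84]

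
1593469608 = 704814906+888654702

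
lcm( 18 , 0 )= 0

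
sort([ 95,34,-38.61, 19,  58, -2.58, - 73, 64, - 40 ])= [-73,-40, - 38.61, - 2.58, 19 , 34,58 , 64,  95]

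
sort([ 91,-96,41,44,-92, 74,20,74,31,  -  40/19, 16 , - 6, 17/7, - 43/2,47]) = [ - 96,-92, - 43/2, - 6, - 40/19, 17/7,16, 20,31, 41,44 , 47,74,74,91 ]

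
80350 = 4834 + 75516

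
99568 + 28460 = 128028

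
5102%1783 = 1536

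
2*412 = 824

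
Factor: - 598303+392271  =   - 2^4*79^1*163^1 =- 206032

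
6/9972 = 1/1662=0.00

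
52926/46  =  26463/23  =  1150.57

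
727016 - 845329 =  - 118313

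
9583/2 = 9583/2 = 4791.50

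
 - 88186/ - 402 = 44093/201 = 219.37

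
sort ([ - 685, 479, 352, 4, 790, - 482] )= [ - 685 , - 482,4,352,479 , 790]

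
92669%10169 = 1148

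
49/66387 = 49/66387 = 0.00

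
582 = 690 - 108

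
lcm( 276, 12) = 276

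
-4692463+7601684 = 2909221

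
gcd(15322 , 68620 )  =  94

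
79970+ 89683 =169653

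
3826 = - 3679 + 7505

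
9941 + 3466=13407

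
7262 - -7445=14707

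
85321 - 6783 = 78538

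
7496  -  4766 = 2730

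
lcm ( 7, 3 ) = 21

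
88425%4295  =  2525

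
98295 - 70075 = 28220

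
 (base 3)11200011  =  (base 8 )6516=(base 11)2617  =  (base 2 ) 110101001110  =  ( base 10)3406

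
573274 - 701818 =- 128544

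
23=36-13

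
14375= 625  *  23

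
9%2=1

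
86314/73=86314/73= 1182.38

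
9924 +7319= 17243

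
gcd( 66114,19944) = 18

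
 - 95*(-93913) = 8921735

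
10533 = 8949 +1584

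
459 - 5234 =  - 4775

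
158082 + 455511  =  613593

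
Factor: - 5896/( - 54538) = 4/37 = 2^2  *37^ ( - 1)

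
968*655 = 634040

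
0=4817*0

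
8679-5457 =3222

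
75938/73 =1040 +18/73 = 1040.25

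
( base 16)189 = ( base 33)BU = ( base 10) 393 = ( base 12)289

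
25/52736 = 25/52736 =0.00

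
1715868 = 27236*63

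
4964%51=17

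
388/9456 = 97/2364 = 0.04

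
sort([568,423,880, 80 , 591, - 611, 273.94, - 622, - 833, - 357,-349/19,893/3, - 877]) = [ - 877, -833, - 622, - 611, - 357, - 349/19,80, 273.94,893/3,423, 568,591,880 ] 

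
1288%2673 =1288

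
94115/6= 94115/6 = 15685.83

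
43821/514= 43821/514 = 85.25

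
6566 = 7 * 938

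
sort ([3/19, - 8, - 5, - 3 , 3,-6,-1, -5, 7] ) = [ - 8, - 6, - 5, - 5,-3, - 1, 3/19 , 3, 7 ] 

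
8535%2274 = 1713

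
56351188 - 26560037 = 29791151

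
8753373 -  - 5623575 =14376948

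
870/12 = 145/2 = 72.50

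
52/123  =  52/123 = 0.42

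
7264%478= 94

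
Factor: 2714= 2^1*23^1  *  59^1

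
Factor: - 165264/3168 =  - 2^(-1 )*3^( - 1)*313^1 = - 313/6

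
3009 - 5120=- 2111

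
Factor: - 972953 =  - 457^1*2129^1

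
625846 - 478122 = 147724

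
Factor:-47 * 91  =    -  4277 = - 7^1*13^1*47^1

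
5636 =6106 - 470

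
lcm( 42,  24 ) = 168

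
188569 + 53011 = 241580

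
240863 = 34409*7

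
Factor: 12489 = 3^1*23^1* 181^1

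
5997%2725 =547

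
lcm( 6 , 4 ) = 12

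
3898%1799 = 300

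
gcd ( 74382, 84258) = 6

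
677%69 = 56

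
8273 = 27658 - 19385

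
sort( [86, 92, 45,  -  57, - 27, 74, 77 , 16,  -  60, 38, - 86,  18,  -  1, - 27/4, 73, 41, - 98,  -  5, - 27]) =[-98,  -  86, - 60, - 57,  -  27 ,-27,  -  27/4, - 5  ,  -  1, 16, 18,38,  41,45, 73, 74,  77, 86, 92 ]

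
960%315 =15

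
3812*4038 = 15392856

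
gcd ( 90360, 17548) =4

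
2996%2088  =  908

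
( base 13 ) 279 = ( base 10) 438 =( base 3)121020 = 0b110110110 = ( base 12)306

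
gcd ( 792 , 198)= 198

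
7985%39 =29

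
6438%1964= 546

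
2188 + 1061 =3249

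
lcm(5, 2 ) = 10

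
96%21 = 12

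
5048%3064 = 1984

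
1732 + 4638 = 6370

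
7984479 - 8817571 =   -  833092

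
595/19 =31 + 6/19 = 31.32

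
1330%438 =16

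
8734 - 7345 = 1389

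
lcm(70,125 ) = 1750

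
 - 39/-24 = 13/8 = 1.62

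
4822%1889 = 1044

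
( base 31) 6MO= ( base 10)6472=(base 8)14510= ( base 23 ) C59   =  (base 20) g3c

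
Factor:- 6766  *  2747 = -18586202 = - 2^1*17^1*41^1* 67^1 * 199^1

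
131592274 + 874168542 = 1005760816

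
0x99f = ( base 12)1513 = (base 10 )2463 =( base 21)5c6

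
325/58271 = 325/58271 = 0.01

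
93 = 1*93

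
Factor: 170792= 2^3 *37^1*577^1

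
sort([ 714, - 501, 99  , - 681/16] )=[ - 501, - 681/16, 99, 714 ]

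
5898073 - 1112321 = 4785752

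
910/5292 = 65/378 = 0.17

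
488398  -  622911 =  - 134513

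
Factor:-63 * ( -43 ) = 3^2*7^1* 43^1 = 2709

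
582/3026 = 291/1513= 0.19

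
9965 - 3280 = 6685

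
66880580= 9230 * 7246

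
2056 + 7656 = 9712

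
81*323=26163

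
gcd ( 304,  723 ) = 1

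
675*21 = 14175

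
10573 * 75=792975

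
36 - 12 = 24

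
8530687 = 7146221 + 1384466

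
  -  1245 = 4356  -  5601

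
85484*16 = 1367744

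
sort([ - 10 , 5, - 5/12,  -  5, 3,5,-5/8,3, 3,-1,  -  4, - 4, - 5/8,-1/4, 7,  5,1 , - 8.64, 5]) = [ - 10,-8.64, - 5 , - 4, - 4, - 1, - 5/8 , - 5/8, - 5/12 , -1/4,1 , 3 , 3 , 3,5, 5,5, 5, 7]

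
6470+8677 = 15147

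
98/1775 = 98/1775 = 0.06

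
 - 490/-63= 70/9 = 7.78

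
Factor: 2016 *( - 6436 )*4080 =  - 2^11*3^3*5^1*7^1*17^1*1609^1 = - 52937902080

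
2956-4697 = -1741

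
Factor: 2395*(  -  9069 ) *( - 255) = 5538665025 = 3^2*5^2*17^1*479^1*3023^1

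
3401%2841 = 560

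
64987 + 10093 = 75080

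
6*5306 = 31836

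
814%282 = 250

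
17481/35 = 499+16/35 = 499.46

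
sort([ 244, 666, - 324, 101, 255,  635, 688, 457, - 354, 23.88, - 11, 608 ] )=[-354, - 324,  -  11, 23.88,  101,244,255 , 457,608,635, 666, 688 ] 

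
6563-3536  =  3027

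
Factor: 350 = 2^1*5^2*7^1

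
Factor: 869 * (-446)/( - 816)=193787/408 = 2^(-3)*3^(-1 )*11^1*17^( - 1 ) * 79^1  *223^1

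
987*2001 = 1974987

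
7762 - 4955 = 2807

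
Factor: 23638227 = 3^1*23^1*37^1*47^1*197^1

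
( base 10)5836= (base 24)A34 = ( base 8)13314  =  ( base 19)G33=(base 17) 1335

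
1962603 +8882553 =10845156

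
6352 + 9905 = 16257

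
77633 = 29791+47842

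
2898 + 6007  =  8905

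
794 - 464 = 330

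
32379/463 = 69  +  432/463 = 69.93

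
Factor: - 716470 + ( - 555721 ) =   -  1272191^1 = -1272191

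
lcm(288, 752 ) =13536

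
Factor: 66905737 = 3433^1 *19489^1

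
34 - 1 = 33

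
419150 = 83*5050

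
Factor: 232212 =2^2* 3^1  *  37^1*523^1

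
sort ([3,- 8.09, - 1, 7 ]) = [ - 8.09, - 1,  3, 7]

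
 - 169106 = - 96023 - 73083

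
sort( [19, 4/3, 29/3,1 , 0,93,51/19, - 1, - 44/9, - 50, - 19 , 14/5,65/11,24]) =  [ - 50, - 19, - 44/9, - 1, 0,1,4/3,51/19,14/5, 65/11,29/3,19,24,  93 ]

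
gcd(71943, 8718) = 3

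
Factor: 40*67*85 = 227800 =2^3*5^2 * 17^1*67^1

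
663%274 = 115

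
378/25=15 + 3/25  =  15.12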